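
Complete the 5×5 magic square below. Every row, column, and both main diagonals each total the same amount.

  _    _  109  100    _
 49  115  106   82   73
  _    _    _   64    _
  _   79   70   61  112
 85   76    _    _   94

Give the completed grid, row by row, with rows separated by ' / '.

67 58 109 100 91 / 49 115 106 82 73 / 121 97 88 64 55 / 103 79 70 61 112 / 85 76 52 118 94

Row 2 is already complete: 49 + 115 + 106 + 82 + 73 = 425, so that is the magic constant.
Row 4 needs 425; the known cells sum to 322, so (4,1) = 103.
Column 4 needs 425; the known cells sum to 307, so (5,4) = 118.
The remaining cell in row 5 is (5,3) = 425 − 373 = 52.
Column 3 must total 425; the given cells sum to 337, so (3,3) = 88.
Main diagonal must total 425; the given cells sum to 358, so (1,1) = 67.
The remaining cell in anti-diagonal is (1,5) = 425 − 334 = 91.
Row 1 needs 425; the known cells sum to 367, so (1,2) = 58.
Column 1 needs 425; the known cells sum to 304, so (3,1) = 121.
From column 2, 425 − (58 + 115 + 79 + 76) gives (3,2) = 97.
Using column 5: 91 + 73 + 112 + 94 + ? → (3,5) = 425 − 370 = 55.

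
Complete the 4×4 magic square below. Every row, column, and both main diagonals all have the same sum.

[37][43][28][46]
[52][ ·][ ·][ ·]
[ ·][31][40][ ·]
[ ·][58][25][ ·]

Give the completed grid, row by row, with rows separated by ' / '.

Row 1 is already complete: 37 + 43 + 28 + 46 = 154, so that is the magic constant.
Column 2 must total 154; the given cells sum to 132, so (2,2) = 22.
The remaining cell in column 3 is (2,3) = 154 − 93 = 61.
Using main diagonal: 37 + 22 + 40 + ? → (4,4) = 154 − 99 = 55.
The remaining cell in anti-diagonal is (4,1) = 154 − 138 = 16.
From row 2, 154 − (52 + 22 + 61) gives (2,4) = 19.
From column 1, 154 − (37 + 52 + 16) gives (3,1) = 49.
Column 4: 46 + 19 + 55 + ? = 154, so (3,4) = 34.

37 43 28 46 / 52 22 61 19 / 49 31 40 34 / 16 58 25 55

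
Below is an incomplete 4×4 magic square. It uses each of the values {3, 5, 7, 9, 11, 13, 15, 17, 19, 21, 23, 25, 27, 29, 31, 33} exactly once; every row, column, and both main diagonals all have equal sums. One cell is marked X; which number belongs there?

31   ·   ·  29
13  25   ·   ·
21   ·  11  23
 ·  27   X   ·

The 16 entries sum to 288, so each line sums to 288/4 = 72.
From row 3, 72 − (21 + 11 + 23) gives (3,2) = 17.
Using column 1: 31 + 13 + 21 + ? → (4,1) = 72 − 65 = 7.
Column 2: 25 + 17 + 27 + ? = 72, so (1,2) = 3.
Main diagonal must total 72; the given cells sum to 67, so (4,4) = 5.
From anti-diagonal, 72 − (29 + 17 + 7) gives (2,3) = 19.
From row 1, 72 − (31 + 3 + 29) gives (1,3) = 9.
Row 2 needs 72; the known cells sum to 57, so (2,4) = 15.
From row 4, 72 − (7 + 27 + 5) gives (4,3) = 33.

33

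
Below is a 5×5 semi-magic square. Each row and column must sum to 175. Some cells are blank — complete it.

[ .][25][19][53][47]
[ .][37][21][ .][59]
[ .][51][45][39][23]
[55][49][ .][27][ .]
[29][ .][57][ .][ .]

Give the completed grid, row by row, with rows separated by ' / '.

31 25 19 53 47 / 43 37 21 15 59 / 17 51 45 39 23 / 55 49 33 27 11 / 29 13 57 41 35

From row 1, 175 − (25 + 19 + 53 + 47) gives (1,1) = 31.
Row 3: 51 + 45 + 39 + 23 + ? = 175, so (3,1) = 17.
From column 1, 175 − (31 + 17 + 55 + 29) gives (2,1) = 43.
From column 2, 175 − (25 + 37 + 51 + 49) gives (5,2) = 13.
Column 3 needs 175; the known cells sum to 142, so (4,3) = 33.
Using row 2: 43 + 37 + 21 + 59 + ? → (2,4) = 175 − 160 = 15.
Row 4: 55 + 49 + 33 + 27 + ? = 175, so (4,5) = 11.
Column 4 needs 175; the known cells sum to 134, so (5,4) = 41.
From column 5, 175 − (47 + 59 + 23 + 11) gives (5,5) = 35.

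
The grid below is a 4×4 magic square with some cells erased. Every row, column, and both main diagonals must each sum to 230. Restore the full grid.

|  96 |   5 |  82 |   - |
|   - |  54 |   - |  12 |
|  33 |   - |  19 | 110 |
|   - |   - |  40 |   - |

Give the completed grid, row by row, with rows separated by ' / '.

Row 1 must total 230; the given cells sum to 183, so (1,4) = 47.
The remaining cell in row 3 is (3,2) = 230 − 162 = 68.
From column 2, 230 − (5 + 54 + 68) gives (4,2) = 103.
From column 3, 230 − (82 + 19 + 40) gives (2,3) = 89.
The remaining cell in column 4 is (4,4) = 230 − 169 = 61.
Anti-diagonal: 47 + 89 + 68 + ? = 230, so (4,1) = 26.
Using row 2: 54 + 89 + 12 + ? → (2,1) = 230 − 155 = 75.

96 5 82 47 / 75 54 89 12 / 33 68 19 110 / 26 103 40 61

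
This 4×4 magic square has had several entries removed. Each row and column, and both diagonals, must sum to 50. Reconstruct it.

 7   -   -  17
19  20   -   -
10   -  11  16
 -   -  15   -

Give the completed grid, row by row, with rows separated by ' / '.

Row 3: 10 + 11 + 16 + ? = 50, so (3,2) = 13.
Column 1: 7 + 19 + 10 + ? = 50, so (4,1) = 14.
Main diagonal must total 50; the given cells sum to 38, so (4,4) = 12.
From anti-diagonal, 50 − (17 + 13 + 14) gives (2,3) = 6.
Row 2: 19 + 20 + 6 + ? = 50, so (2,4) = 5.
From row 4, 50 − (14 + 15 + 12) gives (4,2) = 9.
Column 2: 20 + 13 + 9 + ? = 50, so (1,2) = 8.
Column 3 needs 50; the known cells sum to 32, so (1,3) = 18.

7 8 18 17 / 19 20 6 5 / 10 13 11 16 / 14 9 15 12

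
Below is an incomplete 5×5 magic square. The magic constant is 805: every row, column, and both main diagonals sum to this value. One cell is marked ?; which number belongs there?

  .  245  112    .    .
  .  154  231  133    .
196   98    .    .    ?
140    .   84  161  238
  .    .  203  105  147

119

From row 4, 805 − (140 + 84 + 161 + 238) gives (4,2) = 182.
Using column 2: 245 + 154 + 98 + 182 + ? → (5,2) = 805 − 679 = 126.
Using column 3: 112 + 231 + 84 + 203 + ? → (3,3) = 805 − 630 = 175.
Using main diagonal: 154 + 175 + 161 + 147 + ? → (1,1) = 805 − 637 = 168.
The remaining cell in row 5 is (5,1) = 805 − 581 = 224.
Using column 1: 168 + 196 + 140 + 224 + ? → (2,1) = 805 − 728 = 77.
Anti-diagonal must total 805; the given cells sum to 714, so (1,5) = 91.
From row 1, 805 − (168 + 245 + 112 + 91) gives (1,4) = 189.
From row 2, 805 − (77 + 154 + 231 + 133) gives (2,5) = 210.
Using column 4: 189 + 133 + 161 + 105 + ? → (3,4) = 805 − 588 = 217.
The remaining cell in column 5 is (3,5) = 805 − 686 = 119.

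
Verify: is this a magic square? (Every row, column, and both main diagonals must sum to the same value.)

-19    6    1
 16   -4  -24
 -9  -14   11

Row 1: -19 + 6 + 1 = -12.
Row 2: 16 + (-4) + (-24) = -12.
Row 3: -9 + (-14) + 11 = -12.
Column 1: -19 + 16 + (-9) = -12.
Column 2: 6 + (-4) + (-14) = -12.
Column 3: 1 + (-24) + 11 = -12.
Main diagonal: -19 + (-4) + 11 = -12.
Anti-diagonal: 1 + (-4) + (-9) = -12.
All lines sum to -12.

Yes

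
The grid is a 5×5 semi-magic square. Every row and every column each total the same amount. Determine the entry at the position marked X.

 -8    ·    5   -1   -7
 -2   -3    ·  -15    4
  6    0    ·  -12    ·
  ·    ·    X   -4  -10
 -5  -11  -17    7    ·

2

Column 4 is complete and sums to -25; that is the magic constant.
Row 1 needs -25; the known cells sum to -11, so (1,2) = -14.
Row 2 must total -25; the given cells sum to -16, so (2,3) = -9.
Row 5: -5 + (-11) + (-17) + 7 + ? = -25, so (5,5) = 1.
From column 1, -25 − (-8 + (-2) + 6 + (-5)) gives (4,1) = -16.
Column 2: -14 + (-3) + 0 + (-11) + ? = -25, so (4,2) = 3.
Column 5: -7 + 4 + (-10) + 1 + ? = -25, so (3,5) = -13.
From row 3, -25 − (6 + 0 + (-12) + (-13)) gives (3,3) = -6.
Row 4: -16 + 3 + (-4) + (-10) + ? = -25, so (4,3) = 2.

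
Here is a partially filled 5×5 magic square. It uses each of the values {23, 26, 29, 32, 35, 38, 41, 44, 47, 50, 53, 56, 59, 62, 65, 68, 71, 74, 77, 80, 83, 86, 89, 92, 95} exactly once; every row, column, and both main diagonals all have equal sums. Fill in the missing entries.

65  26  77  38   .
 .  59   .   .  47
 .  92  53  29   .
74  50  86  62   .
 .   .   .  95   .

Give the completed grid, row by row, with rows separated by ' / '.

65 26 77 38 89 / 83 59 35 71 47 / 41 92 53 29 80 / 74 50 86 62 23 / 32 68 44 95 56

The 25 entries sum to 1475, so each line sums to 1475/5 = 295.
From row 1, 295 − (65 + 26 + 77 + 38) gives (1,5) = 89.
The remaining cell in row 4 is (4,5) = 295 − 272 = 23.
Using column 2: 26 + 59 + 92 + 50 + ? → (5,2) = 295 − 227 = 68.
Using column 4: 38 + 29 + 62 + 95 + ? → (2,4) = 295 − 224 = 71.
Main diagonal: 65 + 59 + 53 + 62 + ? = 295, so (5,5) = 56.
Anti-diagonal must total 295; the given cells sum to 263, so (5,1) = 32.
The remaining cell in row 5 is (5,3) = 295 − 251 = 44.
Using column 3: 77 + 53 + 86 + 44 + ? → (2,3) = 295 − 260 = 35.
From column 5, 295 − (89 + 47 + 23 + 56) gives (3,5) = 80.
Row 2: 59 + 35 + 71 + 47 + ? = 295, so (2,1) = 83.
Row 3 must total 295; the given cells sum to 254, so (3,1) = 41.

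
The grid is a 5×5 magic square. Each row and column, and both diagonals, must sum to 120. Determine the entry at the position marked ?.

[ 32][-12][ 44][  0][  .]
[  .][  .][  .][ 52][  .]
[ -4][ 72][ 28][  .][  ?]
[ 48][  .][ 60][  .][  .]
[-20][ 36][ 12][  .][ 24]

The remaining cell in row 1 is (1,5) = 120 − 64 = 56.
The remaining cell in row 5 is (5,4) = 120 − 52 = 68.
Column 1 must total 120; the given cells sum to 56, so (2,1) = 64.
Column 3 needs 120; the known cells sum to 144, so (2,3) = -24.
From anti-diagonal, 120 − (56 + 52 + 28 + (-20)) gives (4,2) = 4.
Column 2: -12 + 72 + 4 + 36 + ? = 120, so (2,2) = 20.
From main diagonal, 120 − (32 + 20 + 28 + 24) gives (4,4) = 16.
The remaining cell in row 2 is (2,5) = 120 − 112 = 8.
Row 4 must total 120; the given cells sum to 128, so (4,5) = -8.
Column 4: 0 + 52 + 16 + 68 + ? = 120, so (3,4) = -16.
Column 5 must total 120; the given cells sum to 80, so (3,5) = 40.

40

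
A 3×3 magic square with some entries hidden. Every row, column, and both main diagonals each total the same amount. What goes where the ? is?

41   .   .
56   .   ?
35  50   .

32

Column 1 is complete and sums to 132; that is the magic constant.
From row 3, 132 − (35 + 50) gives (3,3) = 47.
Using main diagonal: 41 + 47 + ? → (2,2) = 132 − 88 = 44.
From anti-diagonal, 132 − (44 + 35) gives (1,3) = 53.
Row 1: 41 + 53 + ? = 132, so (1,2) = 38.
Using row 2: 56 + 44 + ? → (2,3) = 132 − 100 = 32.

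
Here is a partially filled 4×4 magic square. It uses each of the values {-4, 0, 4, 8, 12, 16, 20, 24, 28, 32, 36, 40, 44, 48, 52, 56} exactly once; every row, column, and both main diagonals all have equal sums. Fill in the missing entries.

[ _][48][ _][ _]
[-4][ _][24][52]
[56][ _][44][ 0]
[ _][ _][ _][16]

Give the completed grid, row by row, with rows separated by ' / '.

The 16 entries sum to 416, so each line sums to 416/4 = 104.
Row 2 must total 104; the given cells sum to 72, so (2,2) = 32.
From row 3, 104 − (56 + 44 + 0) gives (3,2) = 4.
Column 2 needs 104; the known cells sum to 84, so (4,2) = 20.
Using column 4: 52 + 0 + 16 + ? → (1,4) = 104 − 68 = 36.
Main diagonal must total 104; the given cells sum to 92, so (1,1) = 12.
Anti-diagonal: 36 + 24 + 4 + ? = 104, so (4,1) = 40.
The remaining cell in row 1 is (1,3) = 104 − 96 = 8.
The remaining cell in row 4 is (4,3) = 104 − 76 = 28.

12 48 8 36 / -4 32 24 52 / 56 4 44 0 / 40 20 28 16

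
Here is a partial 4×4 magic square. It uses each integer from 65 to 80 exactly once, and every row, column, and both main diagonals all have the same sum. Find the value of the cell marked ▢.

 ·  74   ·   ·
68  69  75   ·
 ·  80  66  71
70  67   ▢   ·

The entries are 65 through 80, which sum to 1160, so each line sums to 1160/4 = 290.
Row 2 needs 290; the known cells sum to 212, so (2,4) = 78.
Row 3: 80 + 66 + 71 + ? = 290, so (3,1) = 73.
From column 1, 290 − (68 + 73 + 70) gives (1,1) = 79.
Using main diagonal: 79 + 69 + 66 + ? → (4,4) = 290 − 214 = 76.
The remaining cell in anti-diagonal is (1,4) = 290 − 225 = 65.
The remaining cell in row 1 is (1,3) = 290 − 218 = 72.
Row 4 must total 290; the given cells sum to 213, so (4,3) = 77.

77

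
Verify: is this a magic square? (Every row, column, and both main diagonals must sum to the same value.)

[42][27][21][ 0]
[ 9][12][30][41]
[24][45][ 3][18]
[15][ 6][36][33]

Row 1: 42 + 27 + 21 + 0 = 90.
Row 2: 9 + 12 + 30 + 41 = 92.
Row 3: 24 + 45 + 3 + 18 = 90.
Row 4: 15 + 6 + 36 + 33 = 90.
Column 1: 42 + 9 + 24 + 15 = 90.
Column 2: 27 + 12 + 45 + 6 = 90.
Column 3: 21 + 30 + 3 + 36 = 90.
Column 4: 0 + 41 + 18 + 33 = 92.
Main diagonal: 42 + 12 + 3 + 33 = 90.
Anti-diagonal: 0 + 30 + 45 + 15 = 90.

No — row 2 sums to 92 but column 3 sums to 90.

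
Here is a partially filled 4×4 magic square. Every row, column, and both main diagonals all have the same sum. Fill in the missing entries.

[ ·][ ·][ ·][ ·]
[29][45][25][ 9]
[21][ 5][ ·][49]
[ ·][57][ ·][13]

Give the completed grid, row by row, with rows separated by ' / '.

Row 2 is already complete: 29 + 45 + 25 + 9 = 108, so that is the magic constant.
Row 3 must total 108; the given cells sum to 75, so (3,3) = 33.
Column 2 needs 108; the known cells sum to 107, so (1,2) = 1.
Column 4 needs 108; the known cells sum to 71, so (1,4) = 37.
Using main diagonal: 45 + 33 + 13 + ? → (1,1) = 108 − 91 = 17.
Using anti-diagonal: 37 + 25 + 5 + ? → (4,1) = 108 − 67 = 41.
The remaining cell in row 1 is (1,3) = 108 − 55 = 53.
Row 4: 41 + 57 + 13 + ? = 108, so (4,3) = -3.

17 1 53 37 / 29 45 25 9 / 21 5 33 49 / 41 57 -3 13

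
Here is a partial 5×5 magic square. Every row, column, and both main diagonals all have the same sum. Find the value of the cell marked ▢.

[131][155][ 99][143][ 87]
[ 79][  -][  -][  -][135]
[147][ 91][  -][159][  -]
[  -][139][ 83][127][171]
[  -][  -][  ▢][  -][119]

Row 1 is complete and sums to 615; that is the magic constant.
Row 4 must total 615; the given cells sum to 520, so (4,1) = 95.
Column 1 must total 615; the given cells sum to 452, so (5,1) = 163.
Using column 5: 87 + 135 + 171 + 119 + ? → (3,5) = 615 − 512 = 103.
Using row 3: 147 + 91 + 159 + 103 + ? → (3,3) = 615 − 500 = 115.
Main diagonal needs 615; the known cells sum to 492, so (2,2) = 123.
Anti-diagonal: 87 + 115 + 139 + 163 + ? = 615, so (2,4) = 111.
Row 2 needs 615; the known cells sum to 448, so (2,3) = 167.
The remaining cell in column 2 is (5,2) = 615 − 508 = 107.
Column 3 needs 615; the known cells sum to 464, so (5,3) = 151.

151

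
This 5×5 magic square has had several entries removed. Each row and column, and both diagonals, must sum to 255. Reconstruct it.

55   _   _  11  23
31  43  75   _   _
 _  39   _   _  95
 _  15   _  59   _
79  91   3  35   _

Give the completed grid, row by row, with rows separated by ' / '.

55 67 99 11 23 / 31 43 75 87 19 / 7 39 51 63 95 / 83 15 27 59 71 / 79 91 3 35 47

Using row 5: 79 + 91 + 3 + 35 + ? → (5,5) = 255 − 208 = 47.
Column 2: 43 + 39 + 15 + 91 + ? = 255, so (1,2) = 67.
Using main diagonal: 55 + 43 + 59 + 47 + ? → (3,3) = 255 − 204 = 51.
The remaining cell in anti-diagonal is (2,4) = 255 − 168 = 87.
Row 1 must total 255; the given cells sum to 156, so (1,3) = 99.
Row 2: 31 + 43 + 75 + 87 + ? = 255, so (2,5) = 19.
Using column 3: 99 + 75 + 51 + 3 + ? → (4,3) = 255 − 228 = 27.
Column 4 must total 255; the given cells sum to 192, so (3,4) = 63.
Using column 5: 23 + 19 + 95 + 47 + ? → (4,5) = 255 − 184 = 71.
Row 3: 39 + 51 + 63 + 95 + ? = 255, so (3,1) = 7.
Using row 4: 15 + 27 + 59 + 71 + ? → (4,1) = 255 − 172 = 83.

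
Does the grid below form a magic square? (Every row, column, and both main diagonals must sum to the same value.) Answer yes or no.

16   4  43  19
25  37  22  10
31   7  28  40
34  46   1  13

No — column 1 sums to 106 but column 4 sums to 82.

Row 1: 16 + 4 + 43 + 19 = 82.
Row 2: 25 + 37 + 22 + 10 = 94.
Row 3: 31 + 7 + 28 + 40 = 106.
Row 4: 34 + 46 + 1 + 13 = 94.
Column 1: 16 + 25 + 31 + 34 = 106.
Column 2: 4 + 37 + 7 + 46 = 94.
Column 3: 43 + 22 + 28 + 1 = 94.
Column 4: 19 + 10 + 40 + 13 = 82.
Main diagonal: 16 + 37 + 28 + 13 = 94.
Anti-diagonal: 19 + 22 + 7 + 34 = 82.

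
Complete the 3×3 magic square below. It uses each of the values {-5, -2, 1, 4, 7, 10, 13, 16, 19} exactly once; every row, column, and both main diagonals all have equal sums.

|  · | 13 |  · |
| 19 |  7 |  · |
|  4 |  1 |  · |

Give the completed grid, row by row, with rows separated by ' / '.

The 9 entries sum to 63, so each line sums to 63/3 = 21.
Row 2 needs 21; the known cells sum to 26, so (2,3) = -5.
Row 3 needs 21; the known cells sum to 5, so (3,3) = 16.
The remaining cell in column 1 is (1,1) = 21 − 23 = -2.
From column 3, 21 − (-5 + 16) gives (1,3) = 10.

-2 13 10 / 19 7 -5 / 4 1 16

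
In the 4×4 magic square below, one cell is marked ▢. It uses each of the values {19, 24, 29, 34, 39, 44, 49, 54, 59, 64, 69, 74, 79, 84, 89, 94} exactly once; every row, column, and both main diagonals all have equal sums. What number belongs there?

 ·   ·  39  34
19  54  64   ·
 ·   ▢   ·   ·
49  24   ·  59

79

The 16 entries sum to 904, so each line sums to 904/4 = 226.
Row 2 needs 226; the known cells sum to 137, so (2,4) = 89.
Row 4: 49 + 24 + 59 + ? = 226, so (4,3) = 94.
Column 3 must total 226; the given cells sum to 197, so (3,3) = 29.
Column 4: 34 + 89 + 59 + ? = 226, so (3,4) = 44.
Main diagonal needs 226; the known cells sum to 142, so (1,1) = 84.
Using anti-diagonal: 34 + 64 + 49 + ? → (3,2) = 226 − 147 = 79.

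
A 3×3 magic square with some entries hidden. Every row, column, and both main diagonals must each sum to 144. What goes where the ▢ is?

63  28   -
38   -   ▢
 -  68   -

58

Row 1 must total 144; the given cells sum to 91, so (1,3) = 53.
The remaining cell in column 1 is (3,1) = 144 − 101 = 43.
Using column 2: 28 + 68 + ? → (2,2) = 144 − 96 = 48.
The remaining cell in main diagonal is (3,3) = 144 − 111 = 33.
From row 2, 144 − (38 + 48) gives (2,3) = 58.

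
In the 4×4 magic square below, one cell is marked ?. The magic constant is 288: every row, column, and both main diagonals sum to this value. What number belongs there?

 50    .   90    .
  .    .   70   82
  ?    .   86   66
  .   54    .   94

Column 3 needs 288; the known cells sum to 246, so (4,3) = 42.
Column 4 must total 288; the given cells sum to 242, so (1,4) = 46.
Main diagonal must total 288; the given cells sum to 230, so (2,2) = 58.
Row 1 must total 288; the given cells sum to 186, so (1,2) = 102.
Row 2 needs 288; the known cells sum to 210, so (2,1) = 78.
Row 4 needs 288; the known cells sum to 190, so (4,1) = 98.
Column 1 must total 288; the given cells sum to 226, so (3,1) = 62.

62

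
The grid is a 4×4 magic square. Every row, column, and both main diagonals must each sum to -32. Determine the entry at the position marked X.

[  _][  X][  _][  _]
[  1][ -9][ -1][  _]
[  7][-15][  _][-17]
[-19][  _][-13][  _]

Row 2 must total -32; the given cells sum to -9, so (2,4) = -23.
Row 3 must total -32; the given cells sum to -25, so (3,3) = -7.
Using column 1: 1 + 7 + (-19) + ? → (1,1) = -32 − (-11) = -21.
Using column 3: -1 + (-7) + (-13) + ? → (1,3) = -32 − (-21) = -11.
Main diagonal needs -32; the known cells sum to -37, so (4,4) = 5.
Anti-diagonal must total -32; the given cells sum to -35, so (1,4) = 3.
Row 1: -21 + (-11) + 3 + ? = -32, so (1,2) = -3.

-3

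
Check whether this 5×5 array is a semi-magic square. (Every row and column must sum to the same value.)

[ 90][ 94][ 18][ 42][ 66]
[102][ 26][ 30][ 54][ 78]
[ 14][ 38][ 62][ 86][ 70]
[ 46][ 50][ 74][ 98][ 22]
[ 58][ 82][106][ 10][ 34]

Row 1: 90 + 94 + 18 + 42 + 66 = 310.
Row 2: 102 + 26 + 30 + 54 + 78 = 290.
Row 3: 14 + 38 + 62 + 86 + 70 = 270.
Row 4: 46 + 50 + 74 + 98 + 22 = 290.
Row 5: 58 + 82 + 106 + 10 + 34 = 290.
Column 1: 90 + 102 + 14 + 46 + 58 = 310.
Column 2: 94 + 26 + 38 + 50 + 82 = 290.
Column 3: 18 + 30 + 62 + 74 + 106 = 290.
Column 4: 42 + 54 + 86 + 98 + 10 = 290.
Column 5: 66 + 78 + 70 + 22 + 34 = 270.

No — row 4 sums to 290 but column 5 sums to 270.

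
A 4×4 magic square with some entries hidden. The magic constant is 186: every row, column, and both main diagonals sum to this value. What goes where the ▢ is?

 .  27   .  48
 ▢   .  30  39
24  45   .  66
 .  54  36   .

57

The remaining cell in row 3 is (3,3) = 186 − 135 = 51.
Column 2 must total 186; the given cells sum to 126, so (2,2) = 60.
The remaining cell in column 3 is (1,3) = 186 − 117 = 69.
From column 4, 186 − (48 + 39 + 66) gives (4,4) = 33.
Using main diagonal: 60 + 51 + 33 + ? → (1,1) = 186 − 144 = 42.
Anti-diagonal needs 186; the known cells sum to 123, so (4,1) = 63.
Row 2: 60 + 30 + 39 + ? = 186, so (2,1) = 57.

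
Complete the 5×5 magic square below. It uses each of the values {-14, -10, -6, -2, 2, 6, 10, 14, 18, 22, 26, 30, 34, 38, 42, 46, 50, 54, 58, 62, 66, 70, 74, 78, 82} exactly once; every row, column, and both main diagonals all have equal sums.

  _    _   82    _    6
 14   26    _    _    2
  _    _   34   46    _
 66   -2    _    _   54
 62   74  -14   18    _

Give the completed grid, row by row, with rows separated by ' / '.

The 25 entries sum to 850, so each line sums to 850/5 = 170.
The remaining cell in row 5 is (5,5) = 170 − 140 = 30.
From column 5, 170 − (6 + 2 + 54 + 30) gives (3,5) = 78.
Anti-diagonal must total 170; the given cells sum to 100, so (2,4) = 70.
The remaining cell in row 2 is (2,3) = 170 − 112 = 58.
Column 3 must total 170; the given cells sum to 160, so (4,3) = 10.
Row 4 must total 170; the given cells sum to 128, so (4,4) = 42.
Using column 4: 70 + 46 + 42 + 18 + ? → (1,4) = 170 − 176 = -6.
From main diagonal, 170 − (26 + 34 + 42 + 30) gives (1,1) = 38.
Using row 1: 38 + 82 + (-6) + 6 + ? → (1,2) = 170 − 120 = 50.
Column 1 must total 170; the given cells sum to 180, so (3,1) = -10.
Column 2: 50 + 26 + (-2) + 74 + ? = 170, so (3,2) = 22.

38 50 82 -6 6 / 14 26 58 70 2 / -10 22 34 46 78 / 66 -2 10 42 54 / 62 74 -14 18 30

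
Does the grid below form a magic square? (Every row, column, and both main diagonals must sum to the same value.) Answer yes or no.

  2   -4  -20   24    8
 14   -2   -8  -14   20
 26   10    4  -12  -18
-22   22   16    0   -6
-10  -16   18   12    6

Yes

Row 1: 2 + (-4) + (-20) + 24 + 8 = 10.
Row 2: 14 + (-2) + (-8) + (-14) + 20 = 10.
Row 3: 26 + 10 + 4 + (-12) + (-18) = 10.
Row 4: -22 + 22 + 16 + 0 + (-6) = 10.
Row 5: -10 + (-16) + 18 + 12 + 6 = 10.
Column 1: 2 + 14 + 26 + (-22) + (-10) = 10.
Column 2: -4 + (-2) + 10 + 22 + (-16) = 10.
Column 3: -20 + (-8) + 4 + 16 + 18 = 10.
Column 4: 24 + (-14) + (-12) + 0 + 12 = 10.
Column 5: 8 + 20 + (-18) + (-6) + 6 = 10.
Main diagonal: 2 + (-2) + 4 + 0 + 6 = 10.
Anti-diagonal: 8 + (-14) + 4 + 22 + (-10) = 10.
All lines sum to 10.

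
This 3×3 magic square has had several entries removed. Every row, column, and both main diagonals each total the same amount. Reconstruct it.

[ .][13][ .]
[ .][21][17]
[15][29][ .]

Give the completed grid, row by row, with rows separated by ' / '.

23 13 27 / 25 21 17 / 15 29 19

Column 2 is already complete: 13 + 21 + 29 = 63, so that is the magic constant.
Row 2 must total 63; the given cells sum to 38, so (2,1) = 25.
Row 3: 15 + 29 + ? = 63, so (3,3) = 19.
Column 1 must total 63; the given cells sum to 40, so (1,1) = 23.
The remaining cell in column 3 is (1,3) = 63 − 36 = 27.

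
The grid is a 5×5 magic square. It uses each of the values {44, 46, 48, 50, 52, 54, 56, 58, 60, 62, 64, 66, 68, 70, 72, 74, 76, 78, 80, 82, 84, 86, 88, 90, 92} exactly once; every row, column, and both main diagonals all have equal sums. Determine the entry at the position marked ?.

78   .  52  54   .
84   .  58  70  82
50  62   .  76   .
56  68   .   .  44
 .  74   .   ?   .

48

The 25 entries sum to 1700, so each line sums to 1700/5 = 340.
From row 2, 340 − (84 + 58 + 70 + 82) gives (2,2) = 46.
From column 1, 340 − (78 + 84 + 50 + 56) gives (5,1) = 72.
Column 2: 46 + 62 + 68 + 74 + ? = 340, so (1,2) = 90.
Row 1 needs 340; the known cells sum to 274, so (1,5) = 66.
Using anti-diagonal: 66 + 70 + 68 + 72 + ? → (3,3) = 340 − 276 = 64.
Using row 3: 50 + 62 + 64 + 76 + ? → (3,5) = 340 − 252 = 88.
Column 5: 66 + 82 + 88 + 44 + ? = 340, so (5,5) = 60.
The remaining cell in main diagonal is (4,4) = 340 − 248 = 92.
The remaining cell in row 4 is (4,3) = 340 − 260 = 80.
Column 3 must total 340; the given cells sum to 254, so (5,3) = 86.
From column 4, 340 − (54 + 70 + 76 + 92) gives (5,4) = 48.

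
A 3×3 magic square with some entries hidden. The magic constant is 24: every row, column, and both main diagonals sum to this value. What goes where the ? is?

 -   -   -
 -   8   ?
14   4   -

16

The remaining cell in row 3 is (3,3) = 24 − 18 = 6.
The remaining cell in column 2 is (1,2) = 24 − 12 = 12.
The remaining cell in main diagonal is (1,1) = 24 − 14 = 10.
Anti-diagonal: 8 + 14 + ? = 24, so (1,3) = 2.
Column 1: 10 + 14 + ? = 24, so (2,1) = 0.
From column 3, 24 − (2 + 6) gives (2,3) = 16.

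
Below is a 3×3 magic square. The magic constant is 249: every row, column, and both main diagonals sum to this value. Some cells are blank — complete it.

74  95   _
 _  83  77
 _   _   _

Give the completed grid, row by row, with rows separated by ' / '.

The remaining cell in row 1 is (1,3) = 249 − 169 = 80.
Row 2 needs 249; the known cells sum to 160, so (2,1) = 89.
Column 1 must total 249; the given cells sum to 163, so (3,1) = 86.
Using column 2: 95 + 83 + ? → (3,2) = 249 − 178 = 71.
The remaining cell in column 3 is (3,3) = 249 − 157 = 92.

74 95 80 / 89 83 77 / 86 71 92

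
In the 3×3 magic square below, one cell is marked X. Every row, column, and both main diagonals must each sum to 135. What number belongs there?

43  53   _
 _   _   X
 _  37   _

49

Row 1 must total 135; the given cells sum to 96, so (1,3) = 39.
The remaining cell in column 2 is (2,2) = 135 − 90 = 45.
Main diagonal needs 135; the known cells sum to 88, so (3,3) = 47.
Anti-diagonal: 39 + 45 + ? = 135, so (3,1) = 51.
Column 1 needs 135; the known cells sum to 94, so (2,1) = 41.
Column 3: 39 + 47 + ? = 135, so (2,3) = 49.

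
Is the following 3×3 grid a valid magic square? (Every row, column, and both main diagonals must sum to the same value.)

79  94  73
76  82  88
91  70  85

Yes

Row 1: 79 + 94 + 73 = 246.
Row 2: 76 + 82 + 88 = 246.
Row 3: 91 + 70 + 85 = 246.
Column 1: 79 + 76 + 91 = 246.
Column 2: 94 + 82 + 70 = 246.
Column 3: 73 + 88 + 85 = 246.
Main diagonal: 79 + 82 + 85 = 246.
Anti-diagonal: 73 + 82 + 91 = 246.
All lines sum to 246.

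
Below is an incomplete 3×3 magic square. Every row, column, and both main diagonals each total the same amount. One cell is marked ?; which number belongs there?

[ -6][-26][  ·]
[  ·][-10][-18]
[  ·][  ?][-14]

Main diagonal is complete and sums to -30; that is the magic constant.
Row 1: -6 + (-26) + ? = -30, so (1,3) = 2.
Using row 2: -10 + (-18) + ? → (2,1) = -30 − (-28) = -2.
Using column 1: -6 + (-2) + ? → (3,1) = -30 − (-8) = -22.
Column 2 needs -30; the known cells sum to -36, so (3,2) = 6.

6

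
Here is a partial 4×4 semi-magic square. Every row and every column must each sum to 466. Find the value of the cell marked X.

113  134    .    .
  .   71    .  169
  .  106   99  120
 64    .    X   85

162

Using row 3: 106 + 99 + 120 + ? → (3,1) = 466 − 325 = 141.
Column 1 needs 466; the known cells sum to 318, so (2,1) = 148.
From column 2, 466 − (134 + 71 + 106) gives (4,2) = 155.
The remaining cell in column 4 is (1,4) = 466 − 374 = 92.
Using row 1: 113 + 134 + 92 + ? → (1,3) = 466 − 339 = 127.
Row 2 needs 466; the known cells sum to 388, so (2,3) = 78.
Using row 4: 64 + 155 + 85 + ? → (4,3) = 466 − 304 = 162.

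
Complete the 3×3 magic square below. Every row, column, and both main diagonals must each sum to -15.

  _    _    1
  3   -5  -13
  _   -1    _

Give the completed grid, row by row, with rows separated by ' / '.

-7 -9 1 / 3 -5 -13 / -11 -1 -3

Column 2: -5 + (-1) + ? = -15, so (1,2) = -9.
The remaining cell in column 3 is (3,3) = -15 − (-12) = -3.
From main diagonal, -15 − (-5 + (-3)) gives (1,1) = -7.
Using anti-diagonal: 1 + (-5) + ? → (3,1) = -15 − (-4) = -11.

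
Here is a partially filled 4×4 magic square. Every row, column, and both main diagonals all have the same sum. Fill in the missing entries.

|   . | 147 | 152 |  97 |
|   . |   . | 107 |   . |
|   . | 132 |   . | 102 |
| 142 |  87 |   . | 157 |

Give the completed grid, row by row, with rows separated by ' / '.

82 147 152 97 / 137 112 107 122 / 117 132 127 102 / 142 87 92 157

Anti-diagonal is already complete: 97 + 107 + 132 + 142 = 478, so that is the magic constant.
The remaining cell in row 1 is (1,1) = 478 − 396 = 82.
Row 4 must total 478; the given cells sum to 386, so (4,3) = 92.
Column 2 must total 478; the given cells sum to 366, so (2,2) = 112.
Column 3: 152 + 107 + 92 + ? = 478, so (3,3) = 127.
Column 4 must total 478; the given cells sum to 356, so (2,4) = 122.
Row 2 must total 478; the given cells sum to 341, so (2,1) = 137.
Row 3 must total 478; the given cells sum to 361, so (3,1) = 117.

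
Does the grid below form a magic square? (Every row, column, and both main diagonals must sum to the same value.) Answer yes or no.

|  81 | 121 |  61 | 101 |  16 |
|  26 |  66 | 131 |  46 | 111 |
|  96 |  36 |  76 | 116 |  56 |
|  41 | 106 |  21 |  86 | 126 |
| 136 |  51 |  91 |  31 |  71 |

Row 1: 81 + 121 + 61 + 101 + 16 = 380.
Row 2: 26 + 66 + 131 + 46 + 111 = 380.
Row 3: 96 + 36 + 76 + 116 + 56 = 380.
Row 4: 41 + 106 + 21 + 86 + 126 = 380.
Row 5: 136 + 51 + 91 + 31 + 71 = 380.
Column 1: 81 + 26 + 96 + 41 + 136 = 380.
Column 2: 121 + 66 + 36 + 106 + 51 = 380.
Column 3: 61 + 131 + 76 + 21 + 91 = 380.
Column 4: 101 + 46 + 116 + 86 + 31 = 380.
Column 5: 16 + 111 + 56 + 126 + 71 = 380.
Main diagonal: 81 + 66 + 76 + 86 + 71 = 380.
Anti-diagonal: 16 + 46 + 76 + 106 + 136 = 380.
All lines sum to 380.

Yes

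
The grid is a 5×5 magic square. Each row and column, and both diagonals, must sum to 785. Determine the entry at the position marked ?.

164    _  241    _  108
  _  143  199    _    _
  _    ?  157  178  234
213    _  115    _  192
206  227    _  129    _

136

Column 3 needs 785; the known cells sum to 712, so (5,3) = 73.
Using row 5: 206 + 227 + 73 + 129 + ? → (5,5) = 785 − 635 = 150.
Using column 5: 108 + 234 + 192 + 150 + ? → (2,5) = 785 − 684 = 101.
Main diagonal needs 785; the known cells sum to 614, so (4,4) = 171.
Row 4 needs 785; the known cells sum to 691, so (4,2) = 94.
From anti-diagonal, 785 − (108 + 157 + 94 + 206) gives (2,4) = 220.
From row 2, 785 − (143 + 199 + 220 + 101) gives (2,1) = 122.
Using column 1: 164 + 122 + 213 + 206 + ? → (3,1) = 785 − 705 = 80.
Column 4: 220 + 178 + 171 + 129 + ? = 785, so (1,4) = 87.
Row 1 needs 785; the known cells sum to 600, so (1,2) = 185.
The remaining cell in row 3 is (3,2) = 785 − 649 = 136.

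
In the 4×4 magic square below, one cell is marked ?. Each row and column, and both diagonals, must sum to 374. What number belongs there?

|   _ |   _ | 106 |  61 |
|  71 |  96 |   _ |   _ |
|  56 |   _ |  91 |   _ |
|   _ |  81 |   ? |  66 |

From main diagonal, 374 − (96 + 91 + 66) gives (1,1) = 121.
Row 1: 121 + 106 + 61 + ? = 374, so (1,2) = 86.
The remaining cell in column 1 is (4,1) = 374 − 248 = 126.
From column 2, 374 − (86 + 96 + 81) gives (3,2) = 111.
Anti-diagonal: 61 + 111 + 126 + ? = 374, so (2,3) = 76.
Row 2 must total 374; the given cells sum to 243, so (2,4) = 131.
Using row 3: 56 + 111 + 91 + ? → (3,4) = 374 − 258 = 116.
From row 4, 374 − (126 + 81 + 66) gives (4,3) = 101.

101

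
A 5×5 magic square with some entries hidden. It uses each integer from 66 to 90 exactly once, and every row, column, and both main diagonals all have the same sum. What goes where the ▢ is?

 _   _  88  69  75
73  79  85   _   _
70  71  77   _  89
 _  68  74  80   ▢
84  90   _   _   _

81

The entries are 66 through 90, which sum to 1950, so each line sums to 1950/5 = 390.
The remaining cell in row 3 is (3,4) = 390 − 307 = 83.
Column 2 must total 390; the given cells sum to 308, so (1,2) = 82.
Column 3 must total 390; the given cells sum to 324, so (5,3) = 66.
Anti-diagonal needs 390; the known cells sum to 304, so (2,4) = 86.
The remaining cell in row 1 is (1,1) = 390 − 314 = 76.
The remaining cell in row 2 is (2,5) = 390 − 323 = 67.
Column 1 must total 390; the given cells sum to 303, so (4,1) = 87.
Using column 4: 69 + 86 + 83 + 80 + ? → (5,4) = 390 − 318 = 72.
Main diagonal needs 390; the known cells sum to 312, so (5,5) = 78.
Row 4 needs 390; the known cells sum to 309, so (4,5) = 81.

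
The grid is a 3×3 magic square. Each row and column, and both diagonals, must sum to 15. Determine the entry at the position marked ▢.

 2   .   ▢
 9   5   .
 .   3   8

6

From row 2, 15 − (9 + 5) gives (2,3) = 1.
The remaining cell in row 3 is (3,1) = 15 − 11 = 4.
Using column 2: 5 + 3 + ? → (1,2) = 15 − 8 = 7.
The remaining cell in column 3 is (1,3) = 15 − 9 = 6.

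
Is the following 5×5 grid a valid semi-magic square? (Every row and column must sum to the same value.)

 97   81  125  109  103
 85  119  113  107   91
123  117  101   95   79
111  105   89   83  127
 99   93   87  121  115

Row 1: 97 + 81 + 125 + 109 + 103 = 515.
Row 2: 85 + 119 + 113 + 107 + 91 = 515.
Row 3: 123 + 117 + 101 + 95 + 79 = 515.
Row 4: 111 + 105 + 89 + 83 + 127 = 515.
Row 5: 99 + 93 + 87 + 121 + 115 = 515.
Column 1: 97 + 85 + 123 + 111 + 99 = 515.
Column 2: 81 + 119 + 117 + 105 + 93 = 515.
Column 3: 125 + 113 + 101 + 89 + 87 = 515.
Column 4: 109 + 107 + 95 + 83 + 121 = 515.
Column 5: 103 + 91 + 79 + 127 + 115 = 515.
All lines sum to 515.

Yes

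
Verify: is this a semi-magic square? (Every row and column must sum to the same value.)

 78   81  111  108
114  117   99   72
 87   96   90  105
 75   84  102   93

No — column 4 sums to 378 but column 1 sums to 354.

Row 1: 78 + 81 + 111 + 108 = 378.
Row 2: 114 + 117 + 99 + 72 = 402.
Row 3: 87 + 96 + 90 + 105 = 378.
Row 4: 75 + 84 + 102 + 93 = 354.
Column 1: 78 + 114 + 87 + 75 = 354.
Column 2: 81 + 117 + 96 + 84 = 378.
Column 3: 111 + 99 + 90 + 102 = 402.
Column 4: 108 + 72 + 105 + 93 = 378.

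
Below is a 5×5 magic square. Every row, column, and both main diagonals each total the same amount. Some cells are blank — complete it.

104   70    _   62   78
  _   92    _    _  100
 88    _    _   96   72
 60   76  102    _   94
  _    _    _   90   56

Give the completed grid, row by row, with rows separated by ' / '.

Column 5 is already complete: 78 + 100 + 72 + 94 + 56 = 400, so that is the magic constant.
The remaining cell in row 1 is (1,3) = 400 − 314 = 86.
Row 4 needs 400; the known cells sum to 332, so (4,4) = 68.
Column 4 needs 400; the known cells sum to 316, so (2,4) = 84.
Main diagonal must total 400; the given cells sum to 320, so (3,3) = 80.
From anti-diagonal, 400 − (78 + 84 + 80 + 76) gives (5,1) = 82.
Row 3 must total 400; the given cells sum to 336, so (3,2) = 64.
The remaining cell in column 1 is (2,1) = 400 − 334 = 66.
Using column 2: 70 + 92 + 64 + 76 + ? → (5,2) = 400 − 302 = 98.
Row 2 must total 400; the given cells sum to 342, so (2,3) = 58.
The remaining cell in row 5 is (5,3) = 400 − 326 = 74.

104 70 86 62 78 / 66 92 58 84 100 / 88 64 80 96 72 / 60 76 102 68 94 / 82 98 74 90 56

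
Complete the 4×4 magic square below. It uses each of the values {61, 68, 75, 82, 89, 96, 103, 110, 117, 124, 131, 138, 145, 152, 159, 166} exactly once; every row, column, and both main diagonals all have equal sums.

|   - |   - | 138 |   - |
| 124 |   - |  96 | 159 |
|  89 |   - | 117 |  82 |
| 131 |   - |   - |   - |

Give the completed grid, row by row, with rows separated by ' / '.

The 16 entries sum to 1816, so each line sums to 1816/4 = 454.
Row 2 needs 454; the known cells sum to 379, so (2,2) = 75.
Row 3 must total 454; the given cells sum to 288, so (3,2) = 166.
Column 1: 124 + 89 + 131 + ? = 454, so (1,1) = 110.
Using column 3: 138 + 96 + 117 + ? → (4,3) = 454 − 351 = 103.
Main diagonal: 110 + 75 + 117 + ? = 454, so (4,4) = 152.
Anti-diagonal must total 454; the given cells sum to 393, so (1,4) = 61.
From row 1, 454 − (110 + 138 + 61) gives (1,2) = 145.
Row 4 must total 454; the given cells sum to 386, so (4,2) = 68.

110 145 138 61 / 124 75 96 159 / 89 166 117 82 / 131 68 103 152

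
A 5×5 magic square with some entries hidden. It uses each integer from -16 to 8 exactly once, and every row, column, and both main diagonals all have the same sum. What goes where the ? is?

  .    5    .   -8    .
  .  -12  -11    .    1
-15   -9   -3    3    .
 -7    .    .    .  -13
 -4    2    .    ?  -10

The entries are -16 through 8, which sum to -100, so each line sums to -100/5 = -20.
Row 3 needs -20; the known cells sum to -24, so (3,5) = 4.
The remaining cell in column 2 is (4,2) = -20 − (-14) = -6.
Using column 5: 1 + 4 + (-13) + (-10) + ? → (1,5) = -20 − (-18) = -2.
Using anti-diagonal: -2 + (-3) + (-6) + (-4) + ? → (2,4) = -20 − (-15) = -5.
Row 2 must total -20; the given cells sum to -27, so (2,1) = 7.
Using column 1: 7 + (-15) + (-7) + (-4) + ? → (1,1) = -20 − (-19) = -1.
Main diagonal must total -20; the given cells sum to -26, so (4,4) = 6.
Row 1 needs -20; the known cells sum to -6, so (1,3) = -14.
Row 4: -7 + (-6) + 6 + (-13) + ? = -20, so (4,3) = 0.
Column 3 must total -20; the given cells sum to -28, so (5,3) = 8.
Column 4: -8 + (-5) + 3 + 6 + ? = -20, so (5,4) = -16.

-16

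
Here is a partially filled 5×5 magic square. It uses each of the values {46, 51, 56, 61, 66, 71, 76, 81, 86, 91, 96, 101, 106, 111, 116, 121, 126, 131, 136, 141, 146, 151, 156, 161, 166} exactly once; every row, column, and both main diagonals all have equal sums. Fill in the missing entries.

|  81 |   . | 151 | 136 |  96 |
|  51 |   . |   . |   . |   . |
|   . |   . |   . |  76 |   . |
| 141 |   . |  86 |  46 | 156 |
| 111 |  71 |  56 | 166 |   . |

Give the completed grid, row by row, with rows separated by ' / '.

81 66 151 136 96 / 51 161 121 106 91 / 146 131 116 76 61 / 141 101 86 46 156 / 111 71 56 166 126

The 25 entries sum to 2650, so each line sums to 2650/5 = 530.
Row 1: 81 + 151 + 136 + 96 + ? = 530, so (1,2) = 66.
The remaining cell in row 4 is (4,2) = 530 − 429 = 101.
Row 5 must total 530; the given cells sum to 404, so (5,5) = 126.
Column 1 must total 530; the given cells sum to 384, so (3,1) = 146.
From column 4, 530 − (136 + 76 + 46 + 166) gives (2,4) = 106.
Anti-diagonal needs 530; the known cells sum to 414, so (3,3) = 116.
Column 3: 151 + 116 + 86 + 56 + ? = 530, so (2,3) = 121.
From main diagonal, 530 − (81 + 116 + 46 + 126) gives (2,2) = 161.
From row 2, 530 − (51 + 161 + 121 + 106) gives (2,5) = 91.
Column 2: 66 + 161 + 101 + 71 + ? = 530, so (3,2) = 131.
Column 5 needs 530; the known cells sum to 469, so (3,5) = 61.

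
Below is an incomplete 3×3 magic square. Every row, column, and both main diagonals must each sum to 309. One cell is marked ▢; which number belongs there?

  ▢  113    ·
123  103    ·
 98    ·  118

From row 2, 309 − (123 + 103) gives (2,3) = 83.
Using row 3: 98 + 118 + ? → (3,2) = 309 − 216 = 93.
Column 1 needs 309; the known cells sum to 221, so (1,1) = 88.

88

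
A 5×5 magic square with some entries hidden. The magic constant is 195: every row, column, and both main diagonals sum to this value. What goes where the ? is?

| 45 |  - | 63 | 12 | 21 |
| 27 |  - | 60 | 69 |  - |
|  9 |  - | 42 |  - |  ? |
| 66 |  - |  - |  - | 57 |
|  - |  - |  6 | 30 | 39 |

75

From row 1, 195 − (45 + 63 + 12 + 21) gives (1,2) = 54.
Using column 1: 45 + 27 + 9 + 66 + ? → (5,1) = 195 − 147 = 48.
Using column 3: 63 + 60 + 42 + 6 + ? → (4,3) = 195 − 171 = 24.
Anti-diagonal must total 195; the given cells sum to 180, so (4,2) = 15.
Row 4 must total 195; the given cells sum to 162, so (4,4) = 33.
Row 5 must total 195; the given cells sum to 123, so (5,2) = 72.
Using column 4: 12 + 69 + 33 + 30 + ? → (3,4) = 195 − 144 = 51.
From main diagonal, 195 − (45 + 42 + 33 + 39) gives (2,2) = 36.
Row 2 needs 195; the known cells sum to 192, so (2,5) = 3.
Column 2: 54 + 36 + 15 + 72 + ? = 195, so (3,2) = 18.
Column 5 must total 195; the given cells sum to 120, so (3,5) = 75.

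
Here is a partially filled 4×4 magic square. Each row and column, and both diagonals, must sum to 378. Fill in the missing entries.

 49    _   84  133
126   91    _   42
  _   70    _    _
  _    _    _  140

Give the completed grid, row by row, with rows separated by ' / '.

The remaining cell in row 1 is (1,2) = 378 − 266 = 112.
From row 2, 378 − (126 + 91 + 42) gives (2,3) = 119.
Using column 2: 112 + 91 + 70 + ? → (4,2) = 378 − 273 = 105.
Column 4: 133 + 42 + 140 + ? = 378, so (3,4) = 63.
Using main diagonal: 49 + 91 + 140 + ? → (3,3) = 378 − 280 = 98.
Using anti-diagonal: 133 + 119 + 70 + ? → (4,1) = 378 − 322 = 56.
Using row 3: 70 + 98 + 63 + ? → (3,1) = 378 − 231 = 147.
Row 4: 56 + 105 + 140 + ? = 378, so (4,3) = 77.

49 112 84 133 / 126 91 119 42 / 147 70 98 63 / 56 105 77 140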